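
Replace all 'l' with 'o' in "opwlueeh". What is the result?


Input string: 'opwlueeh'
Operation: replace 'l' with 'o'
Positions of 'l': 3
After replacement: opwoueeh


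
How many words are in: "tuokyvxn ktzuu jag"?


Input string: 'tuokyvxn ktzuu jag'
Operation: split by spaces
Words found: 'tuokyvxn', 'ktzuu', 'jag'
Word count: 3


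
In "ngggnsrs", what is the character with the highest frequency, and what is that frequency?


Input: 'ngggnsrs'
Operation: tally each character
Counts: 'g':3, 'n':2, 'r':1, 's':2
Maximum: 'g' appears 3 times


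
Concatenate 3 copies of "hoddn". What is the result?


Input string: 'hoddn'
Operation: repeat 3 times
Concatenation: 'hoddn' + 'hoddn' + 'hoddn'
Result: hoddnhoddnhoddn


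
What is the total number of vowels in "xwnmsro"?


Input string: 'xwnmsro'
Operation: count vowels (a, e, i, o, u)
Scan: s[0]='x', s[1]='w', s[2]='n', s[3]='m', s[4]='s', s[5]='r', s[6]='o' (vowel)
Vowels found: 1
Result: 1


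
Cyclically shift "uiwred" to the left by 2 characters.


Input: 'uiwred', shift = 2
Operation: split at index 2 and swap parts
Front part s[0:2] = 'ui'
Back part s[2:] = 'wred'
Rotated = back + front = 'wred' + 'ui'
Result: wredui


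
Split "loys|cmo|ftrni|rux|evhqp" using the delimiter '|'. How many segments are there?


Input string: 'loys|cmo|ftrni|rux|evhqp'
Delimiter: '|'
Split result: 'loys', 'cmo', 'ftrni', 'rux', 'evhqp'
Number of parts: 5


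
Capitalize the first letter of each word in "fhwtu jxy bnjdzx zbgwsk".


Input string: 'fhwtu jxy bnjdzx zbgwsk'
Operation: capitalize first letter of each word
Word transformations: 'fhwtu'->'Fhwtu', 'jxy'->'Jxy', 'bnjdzx'->'Bnjdzx', 'zbgwsk'->'Zbgwsk'
Result: Fhwtu Jxy Bnjdzx Zbgwsk


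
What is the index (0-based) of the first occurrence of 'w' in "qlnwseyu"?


Input string: 'qlnwseyu'
Target: 'w'
Scanning left to right: s[0]='q', s[1]='l', s[2]='n', s[3]='w'
First match at index: 3


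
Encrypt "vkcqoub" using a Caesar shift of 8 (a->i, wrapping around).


Input: 'vkcqoub', shift = 8
Operation: for each letter, (position + 8) mod 26
Mapping: 'v'(21+8=29, 29 mod 26=3)->'d', 'k'(10+8=18)->'s', 'c'(2+8=10)->'k', 'q'(16+8=24)->'y', 'o'(14+8=22)->'w', 'u'(20+8=28, 28 mod 26=2)->'c', 'b'(1+8=9)->'j'
Result: dskywcj


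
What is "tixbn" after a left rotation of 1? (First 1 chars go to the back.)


Input: 'tixbn', shift = 1
Operation: split at index 1 and swap parts
Front part s[0:1] = 't'
Back part s[1:] = 'ixbn'
Rotated = back + front = 'ixbn' + 't'
Result: ixbnt


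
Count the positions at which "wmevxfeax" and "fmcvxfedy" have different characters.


String 1: 'wmevxfeax'
String 2: 'fmcvxfedy'
Compare each position: pos 0: 'w'!='f', pos 1: 'm'=='m', pos 2: 'e'!='c', pos 3: 'v'=='v', pos 4: 'x'=='x', pos 5: 'f'=='f', pos 6: 'e'=='e', pos 7: 'a'!='d', pos 8: 'x'!='y'
Differing positions: 4
Hamming distance: 4


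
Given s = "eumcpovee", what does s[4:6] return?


Input string: 'eumcpovee'
Operation: slice [4:6]
Extract characters: s[4]='p', s[5]='o'
Result: po


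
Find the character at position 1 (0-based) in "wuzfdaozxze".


Input string: 'wuzfdaozxze'
Operation: get character at index 1
Index mapping: s[0]='w', s[1]='u'
Result: 'u'


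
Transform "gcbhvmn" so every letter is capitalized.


Input string: 'gcbhvmn'
Operation: convert each letter to uppercase
Mapping: 'g'->'G', 'c'->'C', 'b'->'B', 'h'->'H', 'v'->'V', 'm'->'M', 'n'->'N'
Result: GCBHVMN


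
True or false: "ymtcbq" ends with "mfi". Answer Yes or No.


Input string: 'ymtcbq'
Suffix to check: 'mfi'
Last 3 characters of input: 'cbq'
Match: False
Result: No


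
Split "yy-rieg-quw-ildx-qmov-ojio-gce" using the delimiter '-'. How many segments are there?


Input string: 'yy-rieg-quw-ildx-qmov-ojio-gce'
Delimiter: '-'
Split result: 'yy', 'rieg', 'quw', 'ildx', 'qmov', 'ojio', 'gce'
Number of parts: 7


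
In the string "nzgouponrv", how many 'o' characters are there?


Input string: 'nzgouponrv'
Target character: 'o'
Scan each position: s[3]='o', s[6]='o'
Matches found at indices: 3, 6
Total: 2


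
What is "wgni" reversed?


Input string: 'wgni'
Operation: reverse character order
Original order: 'w' -> 'g' -> 'n' -> 'i'
Reversed order: 'i' -> 'n' -> 'g' -> 'w'
Result: ingw


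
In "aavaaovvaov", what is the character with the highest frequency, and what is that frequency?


Input: 'aavaaovvaov'
Operation: tally each character
Counts: 'a':5, 'o':2, 'v':4
Maximum: 'a' appears 5 times


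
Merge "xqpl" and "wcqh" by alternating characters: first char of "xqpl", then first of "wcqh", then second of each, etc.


String 1: 'xqpl'
String 2: 'wcqh'
Operation: alternate characters
Pairs: 'x'+'w', 'q'+'c', 'p'+'q', 'l'+'h'
Result: xwqcpqlh


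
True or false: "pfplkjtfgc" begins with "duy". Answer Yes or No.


Input string: 'pfplkjtfgc'
Prefix to check: 'duy'
First 3 characters of input: 'pfp'
Match: False
Result: No


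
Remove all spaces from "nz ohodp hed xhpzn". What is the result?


Input string: 'nz ohodp hed xhpzn'
Operation: remove all spaces
Words: 'nz', 'ohodp', 'hed', 'xhpzn'
Join without spaces: nzohodphedxhpzn


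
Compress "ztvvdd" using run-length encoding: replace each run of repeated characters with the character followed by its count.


Input: 'ztvvdd'
Operation: identify consecutive runs
Runs: 'z' -> z1, 't' -> t1, 'vv' -> v2, 'dd' -> d2
Encoded: z1t1v2d2


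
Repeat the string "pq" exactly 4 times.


Input string: 'pq'
Operation: repeat 4 times
Concatenation: 'pq' + 'pq' + 'pq' + 'pq'
Result: pqpqpqpq


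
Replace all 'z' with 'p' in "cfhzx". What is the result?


Input string: 'cfhzx'
Operation: replace 'z' with 'p'
Positions of 'z': 3
After replacement: cfhpx


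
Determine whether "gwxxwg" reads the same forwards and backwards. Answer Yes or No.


Input string: 'gwxxwg'
Reversed: 'gwxxwg'
Compare pairs: s[0]='g' vs s[5]='g' (match), s[1]='w' vs s[4]='w' (match), s[2]='x' vs s[3]='x' (match)
Palindrome: Yes


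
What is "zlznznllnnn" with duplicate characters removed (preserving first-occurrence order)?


Input: 'zlznznllnnn'
Operation: keep first occurrence of each character
Scan: s[0]='z' new -> keep; s[1]='l' new -> keep; s[2]='z' seen -> skip; s[3]='n' new -> keep; s[4]='z' seen -> skip; s[5]='n' seen -> skip; s[6]='l' seen -> skip; s[7]='l' seen -> skip; s[8]='n' seen -> skip; s[9]='n' seen -> skip; s[10]='n' seen -> skip
Result: zln


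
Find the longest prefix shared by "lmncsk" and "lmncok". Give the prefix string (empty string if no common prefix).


String 1: 'lmncsk'
String 2: 'lmncok'
Compare position by position:
pos 0: 'l' vs 'l' match
pos 1: 'm' vs 'm' match
pos 2: 'n' vs 'n' match
pos 3: 'c' vs 'c' match
pos 4: 's' vs 'o' differ -> stop
Longest common prefix: "lmnc" (length 4)


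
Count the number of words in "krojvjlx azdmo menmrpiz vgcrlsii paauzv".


Input string: 'krojvjlx azdmo menmrpiz vgcrlsii paauzv'
Operation: split by spaces
Words found: 'krojvjlx', 'azdmo', 'menmrpiz', 'vgcrlsii', 'paauzv'
Word count: 5


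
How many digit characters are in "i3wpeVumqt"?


Input string: 'i3wpeVumqt'
Operation: count digit characters (0-9)
Scan: 'i', '3'(digit), 'w', 'p', 'e', 'V', 'u', 'm', 'q', 't'
Digits found: 1
Result: 1


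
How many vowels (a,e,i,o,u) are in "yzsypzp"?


Input string: 'yzsypzp'
Operation: count vowels (a, e, i, o, u)
Scan: s[0]='y', s[1]='z', s[2]='s', s[3]='y', s[4]='p', s[5]='z', s[6]='p'
Vowels found: 0
Result: 0


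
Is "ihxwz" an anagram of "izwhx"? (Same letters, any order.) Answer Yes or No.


String 1: 'izwhx' -> sorted: 'hiwxz'
String 2: 'ihxwz' -> sorted: 'hiwxz'
Compare sorted forms: 'hiwxz' == 'hiwxz'
Anagram: Yes


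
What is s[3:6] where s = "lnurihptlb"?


Input string: 'lnurihptlb'
Operation: slice [3:6]
Extract characters: s[3]='r', s[4]='i', s[5]='h'
Result: rih


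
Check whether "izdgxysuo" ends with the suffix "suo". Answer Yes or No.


Input string: 'izdgxysuo'
Suffix to check: 'suo'
Last 3 characters of input: 'suo'
Match: True
Result: Yes


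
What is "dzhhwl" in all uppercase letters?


Input string: 'dzhhwl'
Operation: convert each letter to uppercase
Mapping: 'd'->'D', 'z'->'Z', 'h'->'H', 'h'->'H', 'w'->'W', 'l'->'L'
Result: DZHHWL


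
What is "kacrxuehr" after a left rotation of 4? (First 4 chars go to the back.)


Input: 'kacrxuehr', shift = 4
Operation: split at index 4 and swap parts
Front part s[0:4] = 'kacr'
Back part s[4:] = 'xuehr'
Rotated = back + front = 'xuehr' + 'kacr'
Result: xuehrkacr


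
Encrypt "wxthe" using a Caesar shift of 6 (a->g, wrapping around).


Input: 'wxthe', shift = 6
Operation: for each letter, (position + 6) mod 26
Mapping: 'w'(22+6=28, 28 mod 26=2)->'c', 'x'(23+6=29, 29 mod 26=3)->'d', 't'(19+6=25)->'z', 'h'(7+6=13)->'n', 'e'(4+6=10)->'k'
Result: cdznk


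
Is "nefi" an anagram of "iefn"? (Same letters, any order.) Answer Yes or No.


String 1: 'iefn' -> sorted: 'efin'
String 2: 'nefi' -> sorted: 'efin'
Compare sorted forms: 'efin' == 'efin'
Anagram: Yes


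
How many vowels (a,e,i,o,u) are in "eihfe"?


Input string: 'eihfe'
Operation: count vowels (a, e, i, o, u)
Scan: s[0]='e' (vowel), s[1]='i' (vowel), s[2]='h', s[3]='f', s[4]='e' (vowel)
Vowels found: 3
Result: 3


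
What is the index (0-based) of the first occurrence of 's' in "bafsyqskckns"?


Input string: 'bafsyqskckns'
Target: 's'
Scanning left to right: s[0]='b', s[1]='a', s[2]='f', s[3]='s'
First match at index: 3


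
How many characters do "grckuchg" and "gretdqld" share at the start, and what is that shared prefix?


String 1: 'grckuchg'
String 2: 'gretdqld'
Compare position by position:
pos 0: 'g' vs 'g' match
pos 1: 'r' vs 'r' match
pos 2: 'c' vs 'e' differ -> stop
Longest common prefix: "gr" (length 2)


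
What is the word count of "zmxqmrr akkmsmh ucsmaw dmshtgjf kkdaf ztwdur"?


Input string: 'zmxqmrr akkmsmh ucsmaw dmshtgjf kkdaf ztwdur'
Operation: split by spaces
Words found: 'zmxqmrr', 'akkmsmh', 'ucsmaw', 'dmshtgjf', 'kkdaf', 'ztwdur'
Word count: 6


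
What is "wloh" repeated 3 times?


Input string: 'wloh'
Operation: repeat 3 times
Concatenation: 'wloh' + 'wloh' + 'wloh'
Result: wlohwlohwloh


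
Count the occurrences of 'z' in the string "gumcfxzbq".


Input string: 'gumcfxzbq'
Target character: 'z'
Scan each position: s[6]='z'
Matches found at indices: 6
Total: 1


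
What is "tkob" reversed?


Input string: 'tkob'
Operation: reverse character order
Original order: 't' -> 'k' -> 'o' -> 'b'
Reversed order: 'b' -> 'o' -> 'k' -> 't'
Result: bokt


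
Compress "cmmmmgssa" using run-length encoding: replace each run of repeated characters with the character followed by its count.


Input: 'cmmmmgssa'
Operation: identify consecutive runs
Runs: 'c' -> c1, 'mmmm' -> m4, 'g' -> g1, 'ss' -> s2, 'a' -> a1
Encoded: c1m4g1s2a1


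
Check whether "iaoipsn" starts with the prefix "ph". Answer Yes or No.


Input string: 'iaoipsn'
Prefix to check: 'ph'
First 2 characters of input: 'ia'
Match: False
Result: No


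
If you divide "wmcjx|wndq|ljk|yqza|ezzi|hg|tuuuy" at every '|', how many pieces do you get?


Input string: 'wmcjx|wndq|ljk|yqza|ezzi|hg|tuuuy'
Delimiter: '|'
Split result: 'wmcjx', 'wndq', 'ljk', 'yqza', 'ezzi', 'hg', 'tuuuy'
Number of parts: 7


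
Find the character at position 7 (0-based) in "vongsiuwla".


Input string: 'vongsiuwla'
Operation: get character at index 7
Index mapping: s[0]='v', s[1]='o', s[2]='n', s[3]='g', s[4]='s', s[5]='i', s[6]='u', s[7]='w'
Result: 'w'


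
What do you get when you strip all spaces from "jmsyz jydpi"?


Input string: 'jmsyz jydpi'
Operation: remove all spaces
Words: 'jmsyz', 'jydpi'
Join without spaces: jmsyzjydpi


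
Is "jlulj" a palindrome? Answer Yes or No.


Input string: 'jlulj'
Reversed: 'jlulj'
Compare pairs: s[0]='j' vs s[4]='j' (match), s[1]='l' vs s[3]='l' (match)
Palindrome: Yes


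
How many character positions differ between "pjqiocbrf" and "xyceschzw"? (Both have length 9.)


String 1: 'pjqiocbrf'
String 2: 'xyceschzw'
Compare each position: pos 0: 'p'!='x', pos 1: 'j'!='y', pos 2: 'q'!='c', pos 3: 'i'!='e', pos 4: 'o'!='s', pos 5: 'c'=='c', pos 6: 'b'!='h', pos 7: 'r'!='z', pos 8: 'f'!='w'
Differing positions: 8
Hamming distance: 8


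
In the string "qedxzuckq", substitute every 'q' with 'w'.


Input string: 'qedxzuckq'
Operation: replace 'q' with 'w'
Positions of 'q': 0, 8
After replacement: wedxzuckw


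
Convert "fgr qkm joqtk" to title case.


Input string: 'fgr qkm joqtk'
Operation: capitalize first letter of each word
Word transformations: 'fgr'->'Fgr', 'qkm'->'Qkm', 'joqtk'->'Joqtk'
Result: Fgr Qkm Joqtk


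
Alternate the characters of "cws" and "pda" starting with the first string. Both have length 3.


String 1: 'cws'
String 2: 'pda'
Operation: alternate characters
Pairs: 'c'+'p', 'w'+'d', 's'+'a'
Result: cpwdsa


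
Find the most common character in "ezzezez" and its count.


Input: 'ezzezez'
Operation: tally each character
Counts: 'e':3, 'z':4
Maximum: 'z' appears 4 times


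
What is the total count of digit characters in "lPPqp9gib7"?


Input string: 'lPPqp9gib7'
Operation: count digit characters (0-9)
Scan: 'l', 'P', 'P', 'q', 'p', '9'(digit), 'g', 'i', 'b', '7'(digit)
Digits found: 2
Result: 2


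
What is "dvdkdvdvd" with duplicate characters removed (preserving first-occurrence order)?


Input: 'dvdkdvdvd'
Operation: keep first occurrence of each character
Scan: s[0]='d' new -> keep; s[1]='v' new -> keep; s[2]='d' seen -> skip; s[3]='k' new -> keep; s[4]='d' seen -> skip; s[5]='v' seen -> skip; s[6]='d' seen -> skip; s[7]='v' seen -> skip; s[8]='d' seen -> skip
Result: dvk


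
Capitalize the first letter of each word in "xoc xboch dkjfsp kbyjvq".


Input string: 'xoc xboch dkjfsp kbyjvq'
Operation: capitalize first letter of each word
Word transformations: 'xoc'->'Xoc', 'xboch'->'Xboch', 'dkjfsp'->'Dkjfsp', 'kbyjvq'->'Kbyjvq'
Result: Xoc Xboch Dkjfsp Kbyjvq


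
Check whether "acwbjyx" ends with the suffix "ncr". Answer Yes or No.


Input string: 'acwbjyx'
Suffix to check: 'ncr'
Last 3 characters of input: 'jyx'
Match: False
Result: No


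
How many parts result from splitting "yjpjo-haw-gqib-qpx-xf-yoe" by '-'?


Input string: 'yjpjo-haw-gqib-qpx-xf-yoe'
Delimiter: '-'
Split result: 'yjpjo', 'haw', 'gqib', 'qpx', 'xf', 'yoe'
Number of parts: 6


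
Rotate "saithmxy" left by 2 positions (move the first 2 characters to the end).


Input: 'saithmxy', shift = 2
Operation: split at index 2 and swap parts
Front part s[0:2] = 'sa'
Back part s[2:] = 'ithmxy'
Rotated = back + front = 'ithmxy' + 'sa'
Result: ithmxysa


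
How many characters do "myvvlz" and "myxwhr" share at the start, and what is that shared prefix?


String 1: 'myvvlz'
String 2: 'myxwhr'
Compare position by position:
pos 0: 'm' vs 'm' match
pos 1: 'y' vs 'y' match
pos 2: 'v' vs 'x' differ -> stop
Longest common prefix: "my" (length 2)


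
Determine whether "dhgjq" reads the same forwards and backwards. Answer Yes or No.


Input string: 'dhgjq'
Reversed: 'qjghd'
Compare pairs: s[0]='d' vs s[4]='q' (mismatch), s[1]='h' vs s[3]='j' (mismatch)
Palindrome: No


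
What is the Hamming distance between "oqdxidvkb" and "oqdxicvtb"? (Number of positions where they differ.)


String 1: 'oqdxidvkb'
String 2: 'oqdxicvtb'
Compare each position: pos 0: 'o'=='o', pos 1: 'q'=='q', pos 2: 'd'=='d', pos 3: 'x'=='x', pos 4: 'i'=='i', pos 5: 'd'!='c', pos 6: 'v'=='v', pos 7: 'k'!='t', pos 8: 'b'=='b'
Differing positions: 2
Hamming distance: 2


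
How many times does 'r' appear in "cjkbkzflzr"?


Input string: 'cjkbkzflzr'
Target character: 'r'
Scan each position: s[9]='r'
Matches found at indices: 9
Total: 1


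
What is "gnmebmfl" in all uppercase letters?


Input string: 'gnmebmfl'
Operation: convert each letter to uppercase
Mapping: 'g'->'G', 'n'->'N', 'm'->'M', 'e'->'E', 'b'->'B', 'm'->'M', 'f'->'F', 'l'->'L'
Result: GNMEBMFL


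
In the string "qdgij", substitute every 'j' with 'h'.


Input string: 'qdgij'
Operation: replace 'j' with 'h'
Positions of 'j': 4
After replacement: qdgih


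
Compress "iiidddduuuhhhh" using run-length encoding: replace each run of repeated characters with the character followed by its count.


Input: 'iiidddduuuhhhh'
Operation: identify consecutive runs
Runs: 'iii' -> i3, 'dddd' -> d4, 'uuu' -> u3, 'hhhh' -> h4
Encoded: i3d4u3h4


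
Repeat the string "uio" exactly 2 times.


Input string: 'uio'
Operation: repeat 2 times
Concatenation: 'uio' + 'uio'
Result: uiouio


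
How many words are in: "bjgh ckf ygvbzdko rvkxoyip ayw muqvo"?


Input string: 'bjgh ckf ygvbzdko rvkxoyip ayw muqvo'
Operation: split by spaces
Words found: 'bjgh', 'ckf', 'ygvbzdko', 'rvkxoyip', 'ayw', 'muqvo'
Word count: 6


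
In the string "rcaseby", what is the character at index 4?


Input string: 'rcaseby'
Operation: get character at index 4
Index mapping: s[0]='r', s[1]='c', s[2]='a', s[3]='s', s[4]='e'
Result: 'e'


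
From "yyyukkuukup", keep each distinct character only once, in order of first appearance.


Input: 'yyyukkuukup'
Operation: keep first occurrence of each character
Scan: s[0]='y' new -> keep; s[1]='y' seen -> skip; s[2]='y' seen -> skip; s[3]='u' new -> keep; s[4]='k' new -> keep; s[5]='k' seen -> skip; s[6]='u' seen -> skip; s[7]='u' seen -> skip; s[8]='k' seen -> skip; s[9]='u' seen -> skip; s[10]='p' new -> keep
Result: yukp


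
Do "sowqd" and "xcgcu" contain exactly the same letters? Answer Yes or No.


String 1: 'sowqd' -> sorted: 'doqsw'
String 2: 'xcgcu' -> sorted: 'ccgux'
Compare sorted forms: 'doqsw' != 'ccgux'
Anagram: No


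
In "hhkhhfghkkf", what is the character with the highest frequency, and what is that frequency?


Input: 'hhkhhfghkkf'
Operation: tally each character
Counts: 'f':2, 'g':1, 'h':5, 'k':3
Maximum: 'h' appears 5 times


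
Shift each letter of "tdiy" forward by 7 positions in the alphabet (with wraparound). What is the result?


Input: 'tdiy', shift = 7
Operation: for each letter, (position + 7) mod 26
Mapping: 't'(19+7=26, 26 mod 26=0)->'a', 'd'(3+7=10)->'k', 'i'(8+7=15)->'p', 'y'(24+7=31, 31 mod 26=5)->'f'
Result: akpf


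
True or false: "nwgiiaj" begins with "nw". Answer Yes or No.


Input string: 'nwgiiaj'
Prefix to check: 'nw'
First 2 characters of input: 'nw'
Match: True
Result: Yes


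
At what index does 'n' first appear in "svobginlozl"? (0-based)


Input string: 'svobginlozl'
Target: 'n'
Scanning left to right: s[0]='s', s[1]='v', s[2]='o', s[3]='b', s[4]='g', s[5]='i', s[6]='n'
First match at index: 6


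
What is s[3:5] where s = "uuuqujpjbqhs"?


Input string: 'uuuqujpjbqhs'
Operation: slice [3:5]
Extract characters: s[3]='q', s[4]='u'
Result: qu


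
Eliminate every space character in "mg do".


Input string: 'mg do'
Operation: remove all spaces
Words: 'mg', 'do'
Join without spaces: mgdo


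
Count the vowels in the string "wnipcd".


Input string: 'wnipcd'
Operation: count vowels (a, e, i, o, u)
Scan: s[0]='w', s[1]='n', s[2]='i' (vowel), s[3]='p', s[4]='c', s[5]='d'
Vowels found: 1
Result: 1


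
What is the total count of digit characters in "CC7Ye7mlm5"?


Input string: 'CC7Ye7mlm5'
Operation: count digit characters (0-9)
Scan: 'C', 'C', '7'(digit), 'Y', 'e', '7'(digit), 'm', 'l', 'm', '5'(digit)
Digits found: 3
Result: 3


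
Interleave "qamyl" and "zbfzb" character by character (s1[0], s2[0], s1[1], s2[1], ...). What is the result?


String 1: 'qamyl'
String 2: 'zbfzb'
Operation: alternate characters
Pairs: 'q'+'z', 'a'+'b', 'm'+'f', 'y'+'z', 'l'+'b'
Result: qzabmfyzlb


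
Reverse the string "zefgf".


Input string: 'zefgf'
Operation: reverse character order
Original order: 'z' -> 'e' -> 'f' -> 'g' -> 'f'
Reversed order: 'f' -> 'g' -> 'f' -> 'e' -> 'z'
Result: fgfez


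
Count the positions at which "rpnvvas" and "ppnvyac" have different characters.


String 1: 'rpnvvas'
String 2: 'ppnvyac'
Compare each position: pos 0: 'r'!='p', pos 1: 'p'=='p', pos 2: 'n'=='n', pos 3: 'v'=='v', pos 4: 'v'!='y', pos 5: 'a'=='a', pos 6: 's'!='c'
Differing positions: 3
Hamming distance: 3


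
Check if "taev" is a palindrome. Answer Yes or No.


Input string: 'taev'
Reversed: 'veat'
Compare pairs: s[0]='t' vs s[3]='v' (mismatch), s[1]='a' vs s[2]='e' (mismatch)
Palindrome: No


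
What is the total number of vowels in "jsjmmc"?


Input string: 'jsjmmc'
Operation: count vowels (a, e, i, o, u)
Scan: s[0]='j', s[1]='s', s[2]='j', s[3]='m', s[4]='m', s[5]='c'
Vowels found: 0
Result: 0


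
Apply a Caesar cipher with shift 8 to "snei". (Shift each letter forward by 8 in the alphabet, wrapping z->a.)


Input: 'snei', shift = 8
Operation: for each letter, (position + 8) mod 26
Mapping: 's'(18+8=26, 26 mod 26=0)->'a', 'n'(13+8=21)->'v', 'e'(4+8=12)->'m', 'i'(8+8=16)->'q'
Result: avmq


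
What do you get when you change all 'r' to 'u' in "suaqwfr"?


Input string: 'suaqwfr'
Operation: replace 'r' with 'u'
Positions of 'r': 6
After replacement: suaqwfu


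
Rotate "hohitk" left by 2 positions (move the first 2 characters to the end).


Input: 'hohitk', shift = 2
Operation: split at index 2 and swap parts
Front part s[0:2] = 'ho'
Back part s[2:] = 'hitk'
Rotated = back + front = 'hitk' + 'ho'
Result: hitkho


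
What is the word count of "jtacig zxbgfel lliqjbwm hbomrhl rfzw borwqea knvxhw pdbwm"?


Input string: 'jtacig zxbgfel lliqjbwm hbomrhl rfzw borwqea knvxhw pdbwm'
Operation: split by spaces
Words found: 'jtacig', 'zxbgfel', 'lliqjbwm', 'hbomrhl', 'rfzw', 'borwqea', 'knvxhw', 'pdbwm'
Word count: 8


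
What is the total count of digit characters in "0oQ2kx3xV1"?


Input string: '0oQ2kx3xV1'
Operation: count digit characters (0-9)
Scan: '0'(digit), 'o', 'Q', '2'(digit), 'k', 'x', '3'(digit), 'x', 'V', '1'(digit)
Digits found: 4
Result: 4


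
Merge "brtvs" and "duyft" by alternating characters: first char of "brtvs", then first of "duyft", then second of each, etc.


String 1: 'brtvs'
String 2: 'duyft'
Operation: alternate characters
Pairs: 'b'+'d', 'r'+'u', 't'+'y', 'v'+'f', 's'+'t'
Result: bdrutyvfst


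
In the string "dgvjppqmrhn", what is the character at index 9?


Input string: 'dgvjppqmrhn'
Operation: get character at index 9
Index mapping: s[0]='d', s[1]='g', s[2]='v', s[3]='j', s[4]='p', s[5]='p', s[6]='q', s[7]='m', s[8]='r', s[9]='h'
Result: 'h'


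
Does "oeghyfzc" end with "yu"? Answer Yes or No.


Input string: 'oeghyfzc'
Suffix to check: 'yu'
Last 2 characters of input: 'zc'
Match: False
Result: No


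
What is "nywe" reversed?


Input string: 'nywe'
Operation: reverse character order
Original order: 'n' -> 'y' -> 'w' -> 'e'
Reversed order: 'e' -> 'w' -> 'y' -> 'n'
Result: ewyn


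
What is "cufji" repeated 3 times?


Input string: 'cufji'
Operation: repeat 3 times
Concatenation: 'cufji' + 'cufji' + 'cufji'
Result: cufjicufjicufji


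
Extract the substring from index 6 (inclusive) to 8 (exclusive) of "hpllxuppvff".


Input string: 'hpllxuppvff'
Operation: slice [6:8]
Extract characters: s[6]='p', s[7]='p'
Result: pp


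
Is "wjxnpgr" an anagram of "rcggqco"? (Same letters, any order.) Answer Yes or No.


String 1: 'rcggqco' -> sorted: 'ccggoqr'
String 2: 'wjxnpgr' -> sorted: 'gjnprwx'
Compare sorted forms: 'ccggoqr' != 'gjnprwx'
Anagram: No


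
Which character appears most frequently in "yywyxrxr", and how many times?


Input: 'yywyxrxr'
Operation: tally each character
Counts: 'r':2, 'w':1, 'x':2, 'y':3
Maximum: 'y' appears 3 times


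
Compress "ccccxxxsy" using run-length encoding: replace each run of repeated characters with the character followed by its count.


Input: 'ccccxxxsy'
Operation: identify consecutive runs
Runs: 'cccc' -> c4, 'xxx' -> x3, 's' -> s1, 'y' -> y1
Encoded: c4x3s1y1


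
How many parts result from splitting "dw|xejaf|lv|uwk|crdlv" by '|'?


Input string: 'dw|xejaf|lv|uwk|crdlv'
Delimiter: '|'
Split result: 'dw', 'xejaf', 'lv', 'uwk', 'crdlv'
Number of parts: 5


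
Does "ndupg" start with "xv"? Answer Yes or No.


Input string: 'ndupg'
Prefix to check: 'xv'
First 2 characters of input: 'nd'
Match: False
Result: No


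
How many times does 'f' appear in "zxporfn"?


Input string: 'zxporfn'
Target character: 'f'
Scan each position: s[5]='f'
Matches found at indices: 5
Total: 1


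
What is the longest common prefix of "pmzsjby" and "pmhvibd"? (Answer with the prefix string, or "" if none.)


String 1: 'pmzsjby'
String 2: 'pmhvibd'
Compare position by position:
pos 0: 'p' vs 'p' match
pos 1: 'm' vs 'm' match
pos 2: 'z' vs 'h' differ -> stop
Longest common prefix: "pm" (length 2)


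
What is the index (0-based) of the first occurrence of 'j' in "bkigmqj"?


Input string: 'bkigmqj'
Target: 'j'
Scanning left to right: s[0]='b', s[1]='k', s[2]='i', s[3]='g', s[4]='m', s[5]='q', s[6]='j'
First match at index: 6


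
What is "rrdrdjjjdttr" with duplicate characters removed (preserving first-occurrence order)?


Input: 'rrdrdjjjdttr'
Operation: keep first occurrence of each character
Scan: s[0]='r' new -> keep; s[1]='r' seen -> skip; s[2]='d' new -> keep; s[3]='r' seen -> skip; s[4]='d' seen -> skip; s[5]='j' new -> keep; s[6]='j' seen -> skip; s[7]='j' seen -> skip; s[8]='d' seen -> skip; s[9]='t' new -> keep; s[10]='t' seen -> skip; s[11]='r' seen -> skip
Result: rdjt


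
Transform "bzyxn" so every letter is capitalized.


Input string: 'bzyxn'
Operation: convert each letter to uppercase
Mapping: 'b'->'B', 'z'->'Z', 'y'->'Y', 'x'->'X', 'n'->'N'
Result: BZYXN


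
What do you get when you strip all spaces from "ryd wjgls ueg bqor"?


Input string: 'ryd wjgls ueg bqor'
Operation: remove all spaces
Words: 'ryd', 'wjgls', 'ueg', 'bqor'
Join without spaces: rydwjglsuegbqor


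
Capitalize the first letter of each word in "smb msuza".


Input string: 'smb msuza'
Operation: capitalize first letter of each word
Word transformations: 'smb'->'Smb', 'msuza'->'Msuza'
Result: Smb Msuza


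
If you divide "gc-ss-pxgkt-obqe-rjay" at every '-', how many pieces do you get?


Input string: 'gc-ss-pxgkt-obqe-rjay'
Delimiter: '-'
Split result: 'gc', 'ss', 'pxgkt', 'obqe', 'rjay'
Number of parts: 5


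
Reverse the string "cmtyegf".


Input string: 'cmtyegf'
Operation: reverse character order
Original order: 'c' -> 'm' -> 't' -> 'y' -> 'e' -> 'g' -> 'f'
Reversed order: 'f' -> 'g' -> 'e' -> 'y' -> 't' -> 'm' -> 'c'
Result: fgeytmc


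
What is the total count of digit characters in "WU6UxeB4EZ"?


Input string: 'WU6UxeB4EZ'
Operation: count digit characters (0-9)
Scan: 'W', 'U', '6'(digit), 'U', 'x', 'e', 'B', '4'(digit), 'E', 'Z'
Digits found: 2
Result: 2


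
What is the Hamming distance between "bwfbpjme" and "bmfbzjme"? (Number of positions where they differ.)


String 1: 'bwfbpjme'
String 2: 'bmfbzjme'
Compare each position: pos 0: 'b'=='b', pos 1: 'w'!='m', pos 2: 'f'=='f', pos 3: 'b'=='b', pos 4: 'p'!='z', pos 5: 'j'=='j', pos 6: 'm'=='m', pos 7: 'e'=='e'
Differing positions: 2
Hamming distance: 2


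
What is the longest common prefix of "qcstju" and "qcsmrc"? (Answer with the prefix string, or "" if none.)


String 1: 'qcstju'
String 2: 'qcsmrc'
Compare position by position:
pos 0: 'q' vs 'q' match
pos 1: 'c' vs 'c' match
pos 2: 's' vs 's' match
pos 3: 't' vs 'm' differ -> stop
Longest common prefix: "qcs" (length 3)


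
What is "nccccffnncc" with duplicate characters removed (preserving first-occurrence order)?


Input: 'nccccffnncc'
Operation: keep first occurrence of each character
Scan: s[0]='n' new -> keep; s[1]='c' new -> keep; s[2]='c' seen -> skip; s[3]='c' seen -> skip; s[4]='c' seen -> skip; s[5]='f' new -> keep; s[6]='f' seen -> skip; s[7]='n' seen -> skip; s[8]='n' seen -> skip; s[9]='c' seen -> skip; s[10]='c' seen -> skip
Result: ncf


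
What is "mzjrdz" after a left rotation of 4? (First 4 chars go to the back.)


Input: 'mzjrdz', shift = 4
Operation: split at index 4 and swap parts
Front part s[0:4] = 'mzjr'
Back part s[4:] = 'dz'
Rotated = back + front = 'dz' + 'mzjr'
Result: dzmzjr


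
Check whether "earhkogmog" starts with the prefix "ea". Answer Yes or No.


Input string: 'earhkogmog'
Prefix to check: 'ea'
First 2 characters of input: 'ea'
Match: True
Result: Yes


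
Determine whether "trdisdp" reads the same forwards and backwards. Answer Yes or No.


Input string: 'trdisdp'
Reversed: 'pdsidrt'
Compare pairs: s[0]='t' vs s[6]='p' (mismatch), s[1]='r' vs s[5]='d' (mismatch), s[2]='d' vs s[4]='s' (mismatch)
Palindrome: No


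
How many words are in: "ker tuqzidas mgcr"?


Input string: 'ker tuqzidas mgcr'
Operation: split by spaces
Words found: 'ker', 'tuqzidas', 'mgcr'
Word count: 3


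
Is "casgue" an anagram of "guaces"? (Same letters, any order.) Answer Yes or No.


String 1: 'guaces' -> sorted: 'acegsu'
String 2: 'casgue' -> sorted: 'acegsu'
Compare sorted forms: 'acegsu' == 'acegsu'
Anagram: Yes


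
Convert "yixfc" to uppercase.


Input string: 'yixfc'
Operation: convert each letter to uppercase
Mapping: 'y'->'Y', 'i'->'I', 'x'->'X', 'f'->'F', 'c'->'C'
Result: YIXFC


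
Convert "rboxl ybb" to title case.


Input string: 'rboxl ybb'
Operation: capitalize first letter of each word
Word transformations: 'rboxl'->'Rboxl', 'ybb'->'Ybb'
Result: Rboxl Ybb


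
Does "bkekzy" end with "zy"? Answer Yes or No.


Input string: 'bkekzy'
Suffix to check: 'zy'
Last 2 characters of input: 'zy'
Match: True
Result: Yes


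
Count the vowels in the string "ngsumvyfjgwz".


Input string: 'ngsumvyfjgwz'
Operation: count vowels (a, e, i, o, u)
Scan: s[0]='n', s[1]='g', s[2]='s', s[3]='u' (vowel), s[4]='m', s[5]='v', s[6]='y', s[7]='f', s[8]='j', s[9]='g', s[10]='w', s[11]='z'
Vowels found: 1
Result: 1


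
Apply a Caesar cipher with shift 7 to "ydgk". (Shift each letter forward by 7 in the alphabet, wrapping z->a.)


Input: 'ydgk', shift = 7
Operation: for each letter, (position + 7) mod 26
Mapping: 'y'(24+7=31, 31 mod 26=5)->'f', 'd'(3+7=10)->'k', 'g'(6+7=13)->'n', 'k'(10+7=17)->'r'
Result: fknr


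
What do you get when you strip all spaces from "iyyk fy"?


Input string: 'iyyk fy'
Operation: remove all spaces
Words: 'iyyk', 'fy'
Join without spaces: iyykfy


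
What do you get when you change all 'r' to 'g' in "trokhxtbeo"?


Input string: 'trokhxtbeo'
Operation: replace 'r' with 'g'
Positions of 'r': 1
After replacement: tgokhxtbeo


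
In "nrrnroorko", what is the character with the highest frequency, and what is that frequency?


Input: 'nrrnroorko'
Operation: tally each character
Counts: 'k':1, 'n':2, 'o':3, 'r':4
Maximum: 'r' appears 4 times


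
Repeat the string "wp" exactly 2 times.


Input string: 'wp'
Operation: repeat 2 times
Concatenation: 'wp' + 'wp'
Result: wpwp


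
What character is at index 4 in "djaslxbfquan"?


Input string: 'djaslxbfquan'
Operation: get character at index 4
Index mapping: s[0]='d', s[1]='j', s[2]='a', s[3]='s', s[4]='l'
Result: 'l'


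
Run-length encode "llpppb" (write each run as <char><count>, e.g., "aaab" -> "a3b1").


Input: 'llpppb'
Operation: identify consecutive runs
Runs: 'll' -> l2, 'ppp' -> p3, 'b' -> b1
Encoded: l2p3b1


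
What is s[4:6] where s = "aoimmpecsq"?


Input string: 'aoimmpecsq'
Operation: slice [4:6]
Extract characters: s[4]='m', s[5]='p'
Result: mp


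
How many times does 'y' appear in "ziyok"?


Input string: 'ziyok'
Target character: 'y'
Scan each position: s[2]='y'
Matches found at indices: 2
Total: 1


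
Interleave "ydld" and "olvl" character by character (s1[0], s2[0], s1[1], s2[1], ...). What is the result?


String 1: 'ydld'
String 2: 'olvl'
Operation: alternate characters
Pairs: 'y'+'o', 'd'+'l', 'l'+'v', 'd'+'l'
Result: yodllvdl


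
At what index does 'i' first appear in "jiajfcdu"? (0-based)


Input string: 'jiajfcdu'
Target: 'i'
Scanning left to right: s[0]='j', s[1]='i'
First match at index: 1


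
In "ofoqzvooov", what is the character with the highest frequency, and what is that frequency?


Input: 'ofoqzvooov'
Operation: tally each character
Counts: 'f':1, 'o':5, 'q':1, 'v':2, 'z':1
Maximum: 'o' appears 5 times


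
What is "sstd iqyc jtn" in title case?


Input string: 'sstd iqyc jtn'
Operation: capitalize first letter of each word
Word transformations: 'sstd'->'Sstd', 'iqyc'->'Iqyc', 'jtn'->'Jtn'
Result: Sstd Iqyc Jtn


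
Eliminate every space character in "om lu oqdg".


Input string: 'om lu oqdg'
Operation: remove all spaces
Words: 'om', 'lu', 'oqdg'
Join without spaces: omluoqdg


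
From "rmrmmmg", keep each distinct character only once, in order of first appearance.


Input: 'rmrmmmg'
Operation: keep first occurrence of each character
Scan: s[0]='r' new -> keep; s[1]='m' new -> keep; s[2]='r' seen -> skip; s[3]='m' seen -> skip; s[4]='m' seen -> skip; s[5]='m' seen -> skip; s[6]='g' new -> keep
Result: rmg


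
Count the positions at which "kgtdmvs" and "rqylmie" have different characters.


String 1: 'kgtdmvs'
String 2: 'rqylmie'
Compare each position: pos 0: 'k'!='r', pos 1: 'g'!='q', pos 2: 't'!='y', pos 3: 'd'!='l', pos 4: 'm'=='m', pos 5: 'v'!='i', pos 6: 's'!='e'
Differing positions: 6
Hamming distance: 6


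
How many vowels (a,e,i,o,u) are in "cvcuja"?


Input string: 'cvcuja'
Operation: count vowels (a, e, i, o, u)
Scan: s[0]='c', s[1]='v', s[2]='c', s[3]='u' (vowel), s[4]='j', s[5]='a' (vowel)
Vowels found: 2
Result: 2


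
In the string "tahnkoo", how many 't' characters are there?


Input string: 'tahnkoo'
Target character: 't'
Scan each position: s[0]='t'
Matches found at indices: 0
Total: 1


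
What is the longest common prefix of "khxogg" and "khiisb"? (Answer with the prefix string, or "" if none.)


String 1: 'khxogg'
String 2: 'khiisb'
Compare position by position:
pos 0: 'k' vs 'k' match
pos 1: 'h' vs 'h' match
pos 2: 'x' vs 'i' differ -> stop
Longest common prefix: "kh" (length 2)


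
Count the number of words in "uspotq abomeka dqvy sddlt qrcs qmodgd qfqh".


Input string: 'uspotq abomeka dqvy sddlt qrcs qmodgd qfqh'
Operation: split by spaces
Words found: 'uspotq', 'abomeka', 'dqvy', 'sddlt', 'qrcs', 'qmodgd', 'qfqh'
Word count: 7


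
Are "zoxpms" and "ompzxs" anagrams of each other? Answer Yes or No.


String 1: 'zoxpms' -> sorted: 'mopsxz'
String 2: 'ompzxs' -> sorted: 'mopsxz'
Compare sorted forms: 'mopsxz' == 'mopsxz'
Anagram: Yes


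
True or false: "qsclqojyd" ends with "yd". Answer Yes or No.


Input string: 'qsclqojyd'
Suffix to check: 'yd'
Last 2 characters of input: 'yd'
Match: True
Result: Yes


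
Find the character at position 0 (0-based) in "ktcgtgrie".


Input string: 'ktcgtgrie'
Operation: get character at index 0
Index mapping: s[0]='k'
Result: 'k'


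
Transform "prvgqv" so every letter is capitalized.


Input string: 'prvgqv'
Operation: convert each letter to uppercase
Mapping: 'p'->'P', 'r'->'R', 'v'->'V', 'g'->'G', 'q'->'Q', 'v'->'V'
Result: PRVGQV


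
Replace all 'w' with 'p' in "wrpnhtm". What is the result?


Input string: 'wrpnhtm'
Operation: replace 'w' with 'p'
Positions of 'w': 0
After replacement: prpnhtm


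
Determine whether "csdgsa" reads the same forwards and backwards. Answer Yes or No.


Input string: 'csdgsa'
Reversed: 'asgdsc'
Compare pairs: s[0]='c' vs s[5]='a' (mismatch), s[1]='s' vs s[4]='s' (match), s[2]='d' vs s[3]='g' (mismatch)
Palindrome: No


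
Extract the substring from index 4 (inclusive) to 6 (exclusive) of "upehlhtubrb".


Input string: 'upehlhtubrb'
Operation: slice [4:6]
Extract characters: s[4]='l', s[5]='h'
Result: lh


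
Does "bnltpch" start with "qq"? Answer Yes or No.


Input string: 'bnltpch'
Prefix to check: 'qq'
First 2 characters of input: 'bn'
Match: False
Result: No


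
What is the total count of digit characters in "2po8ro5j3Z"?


Input string: '2po8ro5j3Z'
Operation: count digit characters (0-9)
Scan: '2'(digit), 'p', 'o', '8'(digit), 'r', 'o', '5'(digit), 'j', '3'(digit), 'Z'
Digits found: 4
Result: 4


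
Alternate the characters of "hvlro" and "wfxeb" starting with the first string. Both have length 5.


String 1: 'hvlro'
String 2: 'wfxeb'
Operation: alternate characters
Pairs: 'h'+'w', 'v'+'f', 'l'+'x', 'r'+'e', 'o'+'b'
Result: hwvflxreob


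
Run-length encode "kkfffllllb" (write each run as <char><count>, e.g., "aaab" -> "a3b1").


Input: 'kkfffllllb'
Operation: identify consecutive runs
Runs: 'kk' -> k2, 'fff' -> f3, 'llll' -> l4, 'b' -> b1
Encoded: k2f3l4b1


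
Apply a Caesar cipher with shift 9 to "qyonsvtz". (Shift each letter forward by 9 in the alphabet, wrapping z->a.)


Input: 'qyonsvtz', shift = 9
Operation: for each letter, (position + 9) mod 26
Mapping: 'q'(16+9=25)->'z', 'y'(24+9=33, 33 mod 26=7)->'h', 'o'(14+9=23)->'x', 'n'(13+9=22)->'w', 's'(18+9=27, 27 mod 26=1)->'b', 'v'(21+9=30, 30 mod 26=4)->'e', 't'(19+9=28, 28 mod 26=2)->'c', 'z'(25+9=34, 34 mod 26=8)->'i'
Result: zhxwbeci


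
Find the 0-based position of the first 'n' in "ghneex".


Input string: 'ghneex'
Target: 'n'
Scanning left to right: s[0]='g', s[1]='h', s[2]='n'
First match at index: 2


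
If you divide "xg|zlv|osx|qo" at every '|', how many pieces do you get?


Input string: 'xg|zlv|osx|qo'
Delimiter: '|'
Split result: 'xg', 'zlv', 'osx', 'qo'
Number of parts: 4


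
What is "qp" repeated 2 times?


Input string: 'qp'
Operation: repeat 2 times
Concatenation: 'qp' + 'qp'
Result: qpqp


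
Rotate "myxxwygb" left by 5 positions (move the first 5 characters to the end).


Input: 'myxxwygb', shift = 5
Operation: split at index 5 and swap parts
Front part s[0:5] = 'myxxw'
Back part s[5:] = 'ygb'
Rotated = back + front = 'ygb' + 'myxxw'
Result: ygbmyxxw


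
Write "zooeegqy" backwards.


Input string: 'zooeegqy'
Operation: reverse character order
Original order: 'z' -> 'o' -> 'o' -> 'e' -> 'e' -> 'g' -> 'q' -> 'y'
Reversed order: 'y' -> 'q' -> 'g' -> 'e' -> 'e' -> 'o' -> 'o' -> 'z'
Result: yqgeeooz


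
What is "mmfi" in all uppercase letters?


Input string: 'mmfi'
Operation: convert each letter to uppercase
Mapping: 'm'->'M', 'm'->'M', 'f'->'F', 'i'->'I'
Result: MMFI


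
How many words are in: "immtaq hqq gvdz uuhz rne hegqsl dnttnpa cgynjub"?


Input string: 'immtaq hqq gvdz uuhz rne hegqsl dnttnpa cgynjub'
Operation: split by spaces
Words found: 'immtaq', 'hqq', 'gvdz', 'uuhz', 'rne', 'hegqsl', 'dnttnpa', 'cgynjub'
Word count: 8


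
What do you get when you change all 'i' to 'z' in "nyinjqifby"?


Input string: 'nyinjqifby'
Operation: replace 'i' with 'z'
Positions of 'i': 2, 6
After replacement: nyznjqzfby


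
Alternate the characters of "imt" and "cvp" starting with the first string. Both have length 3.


String 1: 'imt'
String 2: 'cvp'
Operation: alternate characters
Pairs: 'i'+'c', 'm'+'v', 't'+'p'
Result: icmvtp


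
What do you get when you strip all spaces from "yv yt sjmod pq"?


Input string: 'yv yt sjmod pq'
Operation: remove all spaces
Words: 'yv', 'yt', 'sjmod', 'pq'
Join without spaces: yvytsjmodpq


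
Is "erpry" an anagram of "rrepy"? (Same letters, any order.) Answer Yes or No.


String 1: 'rrepy' -> sorted: 'eprry'
String 2: 'erpry' -> sorted: 'eprry'
Compare sorted forms: 'eprry' == 'eprry'
Anagram: Yes


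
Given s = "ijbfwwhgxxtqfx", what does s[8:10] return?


Input string: 'ijbfwwhgxxtqfx'
Operation: slice [8:10]
Extract characters: s[8]='x', s[9]='x'
Result: xx


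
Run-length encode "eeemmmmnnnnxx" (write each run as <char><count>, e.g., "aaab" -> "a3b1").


Input: 'eeemmmmnnnnxx'
Operation: identify consecutive runs
Runs: 'eee' -> e3, 'mmmm' -> m4, 'nnnn' -> n4, 'xx' -> x2
Encoded: e3m4n4x2
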